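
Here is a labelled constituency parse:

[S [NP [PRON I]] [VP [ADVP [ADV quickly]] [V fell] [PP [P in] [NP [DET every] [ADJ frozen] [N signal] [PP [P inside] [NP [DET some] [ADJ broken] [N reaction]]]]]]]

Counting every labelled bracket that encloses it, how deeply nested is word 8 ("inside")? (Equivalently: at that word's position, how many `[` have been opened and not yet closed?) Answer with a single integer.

6

Path from the root down to the word: S → VP → PP → NP → PP → P. That is 6 enclosing brackets.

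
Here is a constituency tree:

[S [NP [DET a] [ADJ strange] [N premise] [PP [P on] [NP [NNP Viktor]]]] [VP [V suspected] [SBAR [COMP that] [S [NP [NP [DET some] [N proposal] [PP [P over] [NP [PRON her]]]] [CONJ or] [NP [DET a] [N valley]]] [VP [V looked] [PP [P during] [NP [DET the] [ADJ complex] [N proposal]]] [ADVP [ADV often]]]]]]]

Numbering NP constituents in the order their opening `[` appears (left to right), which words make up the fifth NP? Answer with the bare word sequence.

The NP opening brackets appear, in order, over: "a strange premise on Viktor"; "Viktor"; "some proposal over her or a valley"; "some proposal over her"; "her"; "a valley"; "the complex proposal". The fifth one spans "her".

her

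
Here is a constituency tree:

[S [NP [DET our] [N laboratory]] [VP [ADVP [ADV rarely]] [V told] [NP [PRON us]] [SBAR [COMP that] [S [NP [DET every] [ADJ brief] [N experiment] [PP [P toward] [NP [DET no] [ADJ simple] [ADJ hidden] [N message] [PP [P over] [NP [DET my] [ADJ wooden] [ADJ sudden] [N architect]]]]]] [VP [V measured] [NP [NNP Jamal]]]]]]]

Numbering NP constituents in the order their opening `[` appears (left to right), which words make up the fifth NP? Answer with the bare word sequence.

my wooden sudden architect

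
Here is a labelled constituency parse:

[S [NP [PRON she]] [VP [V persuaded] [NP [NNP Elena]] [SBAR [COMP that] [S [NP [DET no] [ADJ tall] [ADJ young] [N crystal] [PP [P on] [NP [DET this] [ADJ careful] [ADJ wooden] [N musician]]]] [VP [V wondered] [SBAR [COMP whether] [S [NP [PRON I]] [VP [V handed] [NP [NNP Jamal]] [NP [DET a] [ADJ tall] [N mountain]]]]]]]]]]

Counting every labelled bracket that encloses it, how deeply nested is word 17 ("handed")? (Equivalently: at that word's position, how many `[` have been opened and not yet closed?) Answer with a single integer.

9

Counting open brackets not yet closed at "handed": [S [VP [SBAR [S [VP [SBAR [S [VP [V = 9.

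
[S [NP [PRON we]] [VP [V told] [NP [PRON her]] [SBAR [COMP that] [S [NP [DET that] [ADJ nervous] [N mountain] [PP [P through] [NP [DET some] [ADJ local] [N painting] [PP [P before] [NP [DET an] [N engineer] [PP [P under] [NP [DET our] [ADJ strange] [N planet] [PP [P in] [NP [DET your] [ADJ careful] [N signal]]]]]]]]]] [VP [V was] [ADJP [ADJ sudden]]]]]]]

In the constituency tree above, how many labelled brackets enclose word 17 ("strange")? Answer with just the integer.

12

Counting open brackets not yet closed at "strange": [S [VP [SBAR [S [NP [PP [NP [PP [NP [PP [NP [ADJ = 12.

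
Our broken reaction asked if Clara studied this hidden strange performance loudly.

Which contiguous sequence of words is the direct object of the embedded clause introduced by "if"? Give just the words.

this hidden strange performance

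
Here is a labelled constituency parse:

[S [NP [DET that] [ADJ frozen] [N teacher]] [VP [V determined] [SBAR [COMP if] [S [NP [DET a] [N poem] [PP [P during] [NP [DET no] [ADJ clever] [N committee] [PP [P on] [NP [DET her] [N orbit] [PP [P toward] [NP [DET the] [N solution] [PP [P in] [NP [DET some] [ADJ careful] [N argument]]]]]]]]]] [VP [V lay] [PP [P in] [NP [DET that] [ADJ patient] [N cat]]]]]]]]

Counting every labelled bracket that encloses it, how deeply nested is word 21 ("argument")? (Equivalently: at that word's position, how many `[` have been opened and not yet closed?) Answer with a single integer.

The word sits inside N, which is inside NP, inside PP, inside NP, inside PP, inside NP, inside PP, inside NP, inside PP, inside NP, inside S, inside SBAR, inside VP, inside S — 14 brackets in all.

14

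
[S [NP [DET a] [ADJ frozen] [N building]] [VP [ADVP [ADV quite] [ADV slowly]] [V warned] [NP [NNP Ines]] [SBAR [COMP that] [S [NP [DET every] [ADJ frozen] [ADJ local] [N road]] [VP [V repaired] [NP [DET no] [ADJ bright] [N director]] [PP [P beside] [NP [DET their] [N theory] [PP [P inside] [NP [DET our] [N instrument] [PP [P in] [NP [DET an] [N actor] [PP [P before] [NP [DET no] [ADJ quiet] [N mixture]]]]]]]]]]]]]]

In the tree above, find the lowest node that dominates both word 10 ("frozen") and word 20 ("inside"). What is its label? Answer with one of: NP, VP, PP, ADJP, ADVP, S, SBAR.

S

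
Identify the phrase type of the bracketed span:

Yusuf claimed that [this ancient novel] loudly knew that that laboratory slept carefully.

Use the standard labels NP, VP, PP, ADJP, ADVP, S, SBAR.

The span is built around the noun "novel" — a noun phrase (NP).

NP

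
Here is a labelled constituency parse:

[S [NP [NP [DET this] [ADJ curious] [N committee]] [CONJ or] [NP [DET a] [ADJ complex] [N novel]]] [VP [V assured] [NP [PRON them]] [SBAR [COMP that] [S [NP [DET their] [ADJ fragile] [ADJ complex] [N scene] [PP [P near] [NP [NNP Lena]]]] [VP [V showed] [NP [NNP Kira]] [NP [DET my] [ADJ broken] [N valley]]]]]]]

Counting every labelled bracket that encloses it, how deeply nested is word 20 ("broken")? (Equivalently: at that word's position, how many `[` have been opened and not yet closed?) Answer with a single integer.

Path from the root down to the word: S → VP → SBAR → S → VP → NP → ADJ. That is 7 enclosing brackets.

7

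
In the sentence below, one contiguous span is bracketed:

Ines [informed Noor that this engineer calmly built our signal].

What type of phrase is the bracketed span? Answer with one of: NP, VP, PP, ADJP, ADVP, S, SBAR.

The span is built around the verb "informed" — a verb phrase (VP).

VP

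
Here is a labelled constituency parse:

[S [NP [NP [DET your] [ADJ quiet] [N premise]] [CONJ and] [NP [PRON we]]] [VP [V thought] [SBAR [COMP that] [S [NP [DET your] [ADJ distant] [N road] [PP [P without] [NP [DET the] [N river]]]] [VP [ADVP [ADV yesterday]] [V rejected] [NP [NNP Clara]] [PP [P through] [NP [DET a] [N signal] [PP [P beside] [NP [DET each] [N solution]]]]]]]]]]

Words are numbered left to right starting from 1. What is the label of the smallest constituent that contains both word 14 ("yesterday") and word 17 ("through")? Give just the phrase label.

VP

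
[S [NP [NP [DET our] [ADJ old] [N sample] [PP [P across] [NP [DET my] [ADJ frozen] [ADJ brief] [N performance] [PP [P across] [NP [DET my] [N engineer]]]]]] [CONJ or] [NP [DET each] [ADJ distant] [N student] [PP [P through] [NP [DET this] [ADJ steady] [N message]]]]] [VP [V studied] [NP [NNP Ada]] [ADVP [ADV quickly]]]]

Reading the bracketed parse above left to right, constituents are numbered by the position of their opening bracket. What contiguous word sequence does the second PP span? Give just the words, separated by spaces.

across my engineer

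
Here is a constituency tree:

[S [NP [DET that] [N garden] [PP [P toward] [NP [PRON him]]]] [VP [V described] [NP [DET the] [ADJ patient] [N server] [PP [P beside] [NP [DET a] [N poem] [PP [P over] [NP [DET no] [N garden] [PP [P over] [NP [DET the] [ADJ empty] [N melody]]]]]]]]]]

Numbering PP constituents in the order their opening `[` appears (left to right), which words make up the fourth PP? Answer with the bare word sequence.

over the empty melody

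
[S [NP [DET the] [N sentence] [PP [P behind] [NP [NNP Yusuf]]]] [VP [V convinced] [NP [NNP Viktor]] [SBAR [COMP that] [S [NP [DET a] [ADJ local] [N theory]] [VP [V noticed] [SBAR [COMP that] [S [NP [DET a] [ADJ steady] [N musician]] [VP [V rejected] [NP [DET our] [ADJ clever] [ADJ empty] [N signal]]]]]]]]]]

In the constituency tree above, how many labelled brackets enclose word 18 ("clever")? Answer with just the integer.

10

Counting open brackets not yet closed at "clever": [S [VP [SBAR [S [VP [SBAR [S [VP [NP [ADJ = 10.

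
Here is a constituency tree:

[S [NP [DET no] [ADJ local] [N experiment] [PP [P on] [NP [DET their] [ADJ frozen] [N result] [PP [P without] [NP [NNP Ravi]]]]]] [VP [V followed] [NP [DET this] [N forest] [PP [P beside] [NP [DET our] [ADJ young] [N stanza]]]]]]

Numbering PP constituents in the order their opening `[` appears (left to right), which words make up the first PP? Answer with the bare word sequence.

on their frozen result without Ravi

The PP opening brackets appear, in order, over: "on their frozen result without Ravi"; "without Ravi"; "beside our young stanza". The first one spans "on their frozen result without Ravi".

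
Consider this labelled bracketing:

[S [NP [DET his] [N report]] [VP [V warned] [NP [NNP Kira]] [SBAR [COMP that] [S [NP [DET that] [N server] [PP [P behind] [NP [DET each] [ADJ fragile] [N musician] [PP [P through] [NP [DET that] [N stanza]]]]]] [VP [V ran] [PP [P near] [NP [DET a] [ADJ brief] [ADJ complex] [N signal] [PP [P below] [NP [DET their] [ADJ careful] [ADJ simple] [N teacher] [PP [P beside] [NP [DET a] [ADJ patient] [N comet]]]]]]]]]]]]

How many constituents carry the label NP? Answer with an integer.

8

Listing each NP by its span: [NP his report]; [NP Kira]; [NP that server behind each fragile musician through that stanza]; [NP each fragile musician through that stanza]; [NP that stanza]; [NP a brief complex signal below their careful simple teacher beside a patient comet] … — that makes 8.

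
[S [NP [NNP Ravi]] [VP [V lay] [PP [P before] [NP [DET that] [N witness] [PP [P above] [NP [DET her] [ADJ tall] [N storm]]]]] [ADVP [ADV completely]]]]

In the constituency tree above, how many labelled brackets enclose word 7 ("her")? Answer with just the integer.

7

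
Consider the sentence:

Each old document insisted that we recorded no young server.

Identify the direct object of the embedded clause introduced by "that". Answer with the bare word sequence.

no young server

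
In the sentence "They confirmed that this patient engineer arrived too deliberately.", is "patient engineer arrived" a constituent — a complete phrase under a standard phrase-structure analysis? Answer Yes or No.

No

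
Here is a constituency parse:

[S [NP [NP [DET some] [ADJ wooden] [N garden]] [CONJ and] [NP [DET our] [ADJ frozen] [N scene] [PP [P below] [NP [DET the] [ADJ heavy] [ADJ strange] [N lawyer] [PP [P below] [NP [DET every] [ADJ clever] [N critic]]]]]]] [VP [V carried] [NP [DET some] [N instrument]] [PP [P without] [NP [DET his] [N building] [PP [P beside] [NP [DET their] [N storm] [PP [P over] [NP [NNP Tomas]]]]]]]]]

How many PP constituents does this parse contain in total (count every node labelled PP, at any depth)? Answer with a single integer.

Scanning left to right, an opening `[PP` appears at word positions 8, 13, 20, 23, 26 — 5 in total.

5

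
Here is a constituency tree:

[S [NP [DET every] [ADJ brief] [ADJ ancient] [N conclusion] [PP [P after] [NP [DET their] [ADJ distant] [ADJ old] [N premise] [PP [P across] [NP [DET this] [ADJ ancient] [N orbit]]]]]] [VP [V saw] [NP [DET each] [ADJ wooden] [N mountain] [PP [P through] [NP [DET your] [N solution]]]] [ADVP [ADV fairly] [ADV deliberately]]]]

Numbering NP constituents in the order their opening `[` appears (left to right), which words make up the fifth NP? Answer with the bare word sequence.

Opening `[NP` markers occur at word positions 1, 6, 11, 15, 19; the fifth of these opens the constituent [NP your solution].

your solution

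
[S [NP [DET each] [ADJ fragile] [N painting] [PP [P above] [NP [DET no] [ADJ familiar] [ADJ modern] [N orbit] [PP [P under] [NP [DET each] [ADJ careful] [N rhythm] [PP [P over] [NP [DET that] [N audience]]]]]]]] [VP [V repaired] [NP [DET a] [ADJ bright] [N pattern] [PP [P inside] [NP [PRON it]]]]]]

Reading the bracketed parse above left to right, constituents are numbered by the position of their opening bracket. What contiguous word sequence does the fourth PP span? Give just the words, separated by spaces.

The PP opening brackets appear, in order, over: "above no familiar modern orbit under each careful rhythm over that audience"; "under each careful rhythm over that audience"; "over that audience"; "inside it". The fourth one spans "inside it".

inside it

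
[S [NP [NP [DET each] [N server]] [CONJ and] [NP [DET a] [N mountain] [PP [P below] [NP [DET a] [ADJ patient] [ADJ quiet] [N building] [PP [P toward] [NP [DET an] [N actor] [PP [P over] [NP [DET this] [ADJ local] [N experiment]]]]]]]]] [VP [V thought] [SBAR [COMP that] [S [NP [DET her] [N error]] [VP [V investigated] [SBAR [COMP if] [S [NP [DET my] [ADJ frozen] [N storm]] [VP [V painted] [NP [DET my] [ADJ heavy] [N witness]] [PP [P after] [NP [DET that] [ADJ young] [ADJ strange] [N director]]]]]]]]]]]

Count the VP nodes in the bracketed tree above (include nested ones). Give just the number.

Scanning left to right, an opening `[VP` appears at word positions 18, 22, 27 — 3 in total.

3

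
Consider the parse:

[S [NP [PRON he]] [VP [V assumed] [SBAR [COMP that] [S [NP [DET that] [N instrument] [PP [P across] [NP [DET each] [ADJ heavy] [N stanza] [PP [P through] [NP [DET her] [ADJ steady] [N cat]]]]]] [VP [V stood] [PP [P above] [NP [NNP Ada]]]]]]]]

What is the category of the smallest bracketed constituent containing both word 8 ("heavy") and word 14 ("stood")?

S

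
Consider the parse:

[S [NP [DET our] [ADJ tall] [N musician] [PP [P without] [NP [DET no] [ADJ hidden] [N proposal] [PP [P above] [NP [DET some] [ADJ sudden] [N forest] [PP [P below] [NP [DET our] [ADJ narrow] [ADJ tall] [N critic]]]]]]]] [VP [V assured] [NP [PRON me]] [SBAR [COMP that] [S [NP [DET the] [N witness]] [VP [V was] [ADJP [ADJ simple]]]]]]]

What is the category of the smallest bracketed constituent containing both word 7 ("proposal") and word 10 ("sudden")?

Word 7 lies under S → NP → PP → NP → N; word 10 lies under S → NP → PP → NP → PP → NP → ADJ. The lowest shared node is the NP.

NP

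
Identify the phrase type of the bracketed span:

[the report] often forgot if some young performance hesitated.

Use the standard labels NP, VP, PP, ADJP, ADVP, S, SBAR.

NP

"report" is the head of the bracketed span, so the span is a noun phrase: NP.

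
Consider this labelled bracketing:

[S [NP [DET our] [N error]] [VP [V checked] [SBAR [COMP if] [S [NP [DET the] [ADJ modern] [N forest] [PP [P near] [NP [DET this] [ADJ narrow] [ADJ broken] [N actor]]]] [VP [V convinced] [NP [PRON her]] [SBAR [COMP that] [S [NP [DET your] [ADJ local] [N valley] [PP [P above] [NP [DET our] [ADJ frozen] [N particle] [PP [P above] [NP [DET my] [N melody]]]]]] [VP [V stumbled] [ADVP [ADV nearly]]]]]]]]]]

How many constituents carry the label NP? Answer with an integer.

7

The NP constituents are: [NP our error]; [NP the modern forest near this narrow broken actor]; [NP this narrow broken actor]; [NP her]; [NP your local valley above our frozen particle above my melody]; [NP our frozen particle above my melody] …. Total: 7.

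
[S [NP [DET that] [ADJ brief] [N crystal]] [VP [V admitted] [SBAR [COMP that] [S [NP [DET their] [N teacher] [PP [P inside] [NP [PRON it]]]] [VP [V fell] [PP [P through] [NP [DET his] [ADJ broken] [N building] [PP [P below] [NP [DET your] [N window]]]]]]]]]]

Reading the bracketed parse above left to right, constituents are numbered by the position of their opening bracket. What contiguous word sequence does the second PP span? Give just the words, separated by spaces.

In left-to-right order the PP constituents are "inside it"; "through his broken building below your window"; "below your window". Number 2 is "through his broken building below your window".

through his broken building below your window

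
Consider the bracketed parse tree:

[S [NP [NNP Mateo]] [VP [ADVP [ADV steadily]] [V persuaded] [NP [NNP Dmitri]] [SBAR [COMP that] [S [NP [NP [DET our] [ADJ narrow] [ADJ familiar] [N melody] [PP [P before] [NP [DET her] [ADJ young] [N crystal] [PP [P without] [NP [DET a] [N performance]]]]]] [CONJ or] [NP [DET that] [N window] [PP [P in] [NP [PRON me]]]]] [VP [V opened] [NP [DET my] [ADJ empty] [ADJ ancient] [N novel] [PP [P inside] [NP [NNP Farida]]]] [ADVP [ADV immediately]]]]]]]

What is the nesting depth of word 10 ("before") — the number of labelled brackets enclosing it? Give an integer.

8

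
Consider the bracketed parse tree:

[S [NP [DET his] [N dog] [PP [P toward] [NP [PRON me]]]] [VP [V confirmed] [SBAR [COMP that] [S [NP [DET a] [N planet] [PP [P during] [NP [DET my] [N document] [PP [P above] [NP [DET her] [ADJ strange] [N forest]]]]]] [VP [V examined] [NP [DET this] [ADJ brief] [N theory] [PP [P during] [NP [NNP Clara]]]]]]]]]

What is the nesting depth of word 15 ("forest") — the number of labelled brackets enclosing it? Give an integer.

10

Counting open brackets not yet closed at "forest": [S [VP [SBAR [S [NP [PP [NP [PP [NP [N = 10.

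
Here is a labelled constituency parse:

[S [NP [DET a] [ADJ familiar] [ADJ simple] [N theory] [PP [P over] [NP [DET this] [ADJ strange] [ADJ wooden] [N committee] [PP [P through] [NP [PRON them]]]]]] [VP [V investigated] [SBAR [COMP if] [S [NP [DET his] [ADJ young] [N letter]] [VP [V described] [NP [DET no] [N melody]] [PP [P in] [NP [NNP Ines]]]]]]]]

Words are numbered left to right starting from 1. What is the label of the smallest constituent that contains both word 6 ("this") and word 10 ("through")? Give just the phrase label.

The smallest bracket enclosing both words is [NP this strange wooden committee through them], so the label is NP.

NP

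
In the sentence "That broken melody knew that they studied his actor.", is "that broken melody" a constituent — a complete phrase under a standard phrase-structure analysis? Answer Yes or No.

The sequence corresponds to a single NP node — the noun phrase "that broken melody".

Yes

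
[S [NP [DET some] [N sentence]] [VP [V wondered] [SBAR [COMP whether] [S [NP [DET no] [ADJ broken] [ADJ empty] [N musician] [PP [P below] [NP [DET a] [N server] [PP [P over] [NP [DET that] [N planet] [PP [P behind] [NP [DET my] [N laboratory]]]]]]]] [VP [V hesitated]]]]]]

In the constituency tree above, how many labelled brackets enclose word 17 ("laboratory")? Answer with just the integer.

12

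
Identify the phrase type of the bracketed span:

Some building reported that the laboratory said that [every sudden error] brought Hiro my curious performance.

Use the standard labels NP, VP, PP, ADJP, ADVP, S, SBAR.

The bracketed span "every sudden error" is headed by "error", making it a noun phrase (NP).

NP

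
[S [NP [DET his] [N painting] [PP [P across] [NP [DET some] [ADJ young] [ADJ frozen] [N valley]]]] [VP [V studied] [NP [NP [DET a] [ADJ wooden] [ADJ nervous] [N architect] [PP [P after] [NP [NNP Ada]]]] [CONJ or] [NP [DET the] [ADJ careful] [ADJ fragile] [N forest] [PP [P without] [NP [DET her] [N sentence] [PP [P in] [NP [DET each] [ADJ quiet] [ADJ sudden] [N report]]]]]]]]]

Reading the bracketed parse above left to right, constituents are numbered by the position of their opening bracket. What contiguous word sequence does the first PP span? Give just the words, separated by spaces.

across some young frozen valley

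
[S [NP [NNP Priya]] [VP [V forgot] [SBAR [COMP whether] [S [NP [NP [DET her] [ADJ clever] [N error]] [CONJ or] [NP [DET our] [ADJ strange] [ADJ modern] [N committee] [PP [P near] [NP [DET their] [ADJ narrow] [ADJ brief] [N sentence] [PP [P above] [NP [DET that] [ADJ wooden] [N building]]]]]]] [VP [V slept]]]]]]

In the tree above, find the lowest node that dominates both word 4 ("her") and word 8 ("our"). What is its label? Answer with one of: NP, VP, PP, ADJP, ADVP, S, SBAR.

NP

The smallest bracket enclosing both words is [NP her clever error or our strange modern committee near their narrow brief sentence above that wooden building], so the label is NP.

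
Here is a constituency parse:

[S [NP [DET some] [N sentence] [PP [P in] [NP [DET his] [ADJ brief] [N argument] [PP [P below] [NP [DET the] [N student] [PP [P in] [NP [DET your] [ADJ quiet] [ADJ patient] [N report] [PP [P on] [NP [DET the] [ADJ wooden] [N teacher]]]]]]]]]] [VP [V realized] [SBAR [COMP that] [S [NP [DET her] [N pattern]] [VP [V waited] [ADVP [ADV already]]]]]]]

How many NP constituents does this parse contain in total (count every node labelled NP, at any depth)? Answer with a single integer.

Listing each NP by its span: [NP some sentence in his brief argument below the student in your quiet patient report on the wooden teacher]; [NP his brief argument below the student in your quiet patient report on the wooden teacher]; [NP the student in your quiet patient report on the wooden teacher]; [NP your quiet patient report on the wooden teacher]; [NP the wooden teacher]; [NP her pattern] — that makes 6.

6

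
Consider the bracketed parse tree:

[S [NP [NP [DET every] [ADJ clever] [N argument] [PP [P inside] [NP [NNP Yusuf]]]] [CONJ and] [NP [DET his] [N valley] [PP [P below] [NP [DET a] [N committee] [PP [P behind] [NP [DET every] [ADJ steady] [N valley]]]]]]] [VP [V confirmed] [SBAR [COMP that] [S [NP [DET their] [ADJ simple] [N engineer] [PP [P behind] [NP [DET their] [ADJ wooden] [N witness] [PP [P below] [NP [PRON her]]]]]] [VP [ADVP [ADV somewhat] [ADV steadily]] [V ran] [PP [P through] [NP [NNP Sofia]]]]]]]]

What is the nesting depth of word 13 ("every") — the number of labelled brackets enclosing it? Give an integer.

8

Path from the root down to the word: S → NP → NP → PP → NP → PP → NP → DET. That is 8 enclosing brackets.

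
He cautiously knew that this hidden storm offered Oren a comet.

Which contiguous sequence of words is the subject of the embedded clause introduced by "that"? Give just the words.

"this hidden storm" is the NP that combines with the VP headed by "offered" to form the embedded clause introduced by "that" — the subject.

this hidden storm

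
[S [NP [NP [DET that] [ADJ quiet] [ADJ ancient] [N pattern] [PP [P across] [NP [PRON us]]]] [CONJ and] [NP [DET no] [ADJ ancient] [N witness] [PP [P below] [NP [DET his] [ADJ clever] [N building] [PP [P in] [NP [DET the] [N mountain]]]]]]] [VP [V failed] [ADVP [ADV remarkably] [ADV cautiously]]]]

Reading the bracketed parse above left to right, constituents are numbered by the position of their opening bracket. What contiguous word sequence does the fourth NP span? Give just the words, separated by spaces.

The NP opening brackets appear, in order, over: "that quiet ancient pattern across us and no ancient witness below his clever building in the mountain"; "that quiet ancient pattern across us"; "us"; "no ancient witness below his clever building in the mountain"; "his clever building in the mountain"; "the mountain". The fourth one spans "no ancient witness below his clever building in the mountain".

no ancient witness below his clever building in the mountain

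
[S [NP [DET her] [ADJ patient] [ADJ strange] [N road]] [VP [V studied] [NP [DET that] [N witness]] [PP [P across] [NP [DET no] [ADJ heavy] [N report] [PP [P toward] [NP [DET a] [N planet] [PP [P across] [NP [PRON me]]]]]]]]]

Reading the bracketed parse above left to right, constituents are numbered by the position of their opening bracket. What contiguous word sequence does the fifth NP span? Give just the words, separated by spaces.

The NP opening brackets appear, in order, over: "her patient strange road"; "that witness"; "no heavy report toward a planet across me"; "a planet across me"; "me". The fifth one spans "me".

me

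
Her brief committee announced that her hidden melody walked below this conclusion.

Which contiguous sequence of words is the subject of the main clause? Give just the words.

her brief committee

In the main clause the verb is "announced"; the NP preceding it, "her brief committee", is the subject.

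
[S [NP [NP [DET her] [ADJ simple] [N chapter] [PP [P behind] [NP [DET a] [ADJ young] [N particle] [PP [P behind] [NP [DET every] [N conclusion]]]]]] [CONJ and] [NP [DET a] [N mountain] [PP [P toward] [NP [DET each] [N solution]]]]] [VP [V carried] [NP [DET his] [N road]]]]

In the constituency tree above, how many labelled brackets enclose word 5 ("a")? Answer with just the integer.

6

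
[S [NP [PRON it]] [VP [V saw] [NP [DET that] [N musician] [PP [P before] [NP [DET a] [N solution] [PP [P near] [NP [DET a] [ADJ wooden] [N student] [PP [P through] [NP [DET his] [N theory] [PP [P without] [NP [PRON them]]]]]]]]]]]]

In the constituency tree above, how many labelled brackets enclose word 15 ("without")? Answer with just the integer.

Path from the root down to the word: S → VP → NP → PP → NP → PP → NP → PP → NP → PP → P. That is 11 enclosing brackets.

11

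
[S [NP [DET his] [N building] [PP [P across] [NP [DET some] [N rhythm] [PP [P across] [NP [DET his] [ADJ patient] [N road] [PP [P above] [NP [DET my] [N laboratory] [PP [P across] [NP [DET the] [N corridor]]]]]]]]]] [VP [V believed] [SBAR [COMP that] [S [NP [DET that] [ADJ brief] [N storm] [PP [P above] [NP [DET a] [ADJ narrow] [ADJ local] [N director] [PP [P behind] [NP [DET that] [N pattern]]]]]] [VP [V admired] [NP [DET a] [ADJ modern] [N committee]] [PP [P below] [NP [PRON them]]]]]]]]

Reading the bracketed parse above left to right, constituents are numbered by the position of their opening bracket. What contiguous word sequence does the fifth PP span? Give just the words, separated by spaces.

above a narrow local director behind that pattern

Opening `[PP` markers occur at word positions 3, 6, 10, 13, 21, 26, 33; the fifth of these opens the constituent [PP above a narrow local director behind that pattern].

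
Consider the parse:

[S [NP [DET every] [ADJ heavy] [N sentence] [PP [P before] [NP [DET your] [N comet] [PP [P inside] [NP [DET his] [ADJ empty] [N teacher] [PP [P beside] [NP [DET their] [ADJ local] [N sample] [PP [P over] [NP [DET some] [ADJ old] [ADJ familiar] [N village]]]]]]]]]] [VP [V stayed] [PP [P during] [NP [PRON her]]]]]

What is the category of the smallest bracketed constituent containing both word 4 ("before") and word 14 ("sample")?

PP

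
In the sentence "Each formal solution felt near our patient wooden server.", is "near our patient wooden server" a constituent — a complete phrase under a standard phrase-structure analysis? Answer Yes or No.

Yes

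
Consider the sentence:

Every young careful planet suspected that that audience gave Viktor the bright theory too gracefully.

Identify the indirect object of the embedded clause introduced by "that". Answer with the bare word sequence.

Viktor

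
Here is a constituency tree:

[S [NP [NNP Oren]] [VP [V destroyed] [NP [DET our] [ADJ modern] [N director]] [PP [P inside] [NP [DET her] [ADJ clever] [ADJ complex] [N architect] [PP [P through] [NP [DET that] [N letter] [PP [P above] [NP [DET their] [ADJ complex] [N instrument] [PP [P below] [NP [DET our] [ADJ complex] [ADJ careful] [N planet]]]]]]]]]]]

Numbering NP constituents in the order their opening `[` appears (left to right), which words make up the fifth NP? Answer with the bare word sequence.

In left-to-right order the NP constituents are "Oren"; "our modern director"; "her clever complex architect through that letter above their complex instrument below our complex careful planet"; "that letter above their complex instrument below our complex careful planet"; "their complex instrument below our complex careful planet"; "our complex careful planet". Number 5 is "their complex instrument below our complex careful planet".

their complex instrument below our complex careful planet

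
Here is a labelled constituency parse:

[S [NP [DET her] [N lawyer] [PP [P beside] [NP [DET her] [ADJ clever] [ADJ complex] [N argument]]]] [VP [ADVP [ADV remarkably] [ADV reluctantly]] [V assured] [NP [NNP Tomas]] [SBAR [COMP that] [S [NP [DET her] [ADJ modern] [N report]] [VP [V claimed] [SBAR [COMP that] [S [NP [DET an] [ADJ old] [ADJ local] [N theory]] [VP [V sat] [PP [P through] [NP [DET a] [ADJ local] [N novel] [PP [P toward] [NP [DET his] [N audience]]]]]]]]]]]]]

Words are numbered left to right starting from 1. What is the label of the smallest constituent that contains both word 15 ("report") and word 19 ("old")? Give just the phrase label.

Word 15 lies under S → VP → SBAR → S → NP → N; word 19 lies under S → VP → SBAR → S → VP → SBAR → S → NP → ADJ. The lowest shared node is the S.

S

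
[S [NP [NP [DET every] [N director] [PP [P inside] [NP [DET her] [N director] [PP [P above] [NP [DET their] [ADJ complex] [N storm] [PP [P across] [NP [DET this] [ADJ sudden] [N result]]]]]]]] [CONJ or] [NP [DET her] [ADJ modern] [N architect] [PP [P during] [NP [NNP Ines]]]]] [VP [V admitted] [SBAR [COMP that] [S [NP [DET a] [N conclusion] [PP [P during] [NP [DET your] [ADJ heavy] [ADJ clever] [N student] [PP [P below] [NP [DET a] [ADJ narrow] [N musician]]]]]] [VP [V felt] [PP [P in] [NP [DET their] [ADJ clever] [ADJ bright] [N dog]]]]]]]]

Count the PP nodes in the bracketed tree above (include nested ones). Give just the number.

The PP constituents are: [PP inside her director above their complex storm across this sudden result]; [PP above their complex storm across this sudden result]; [PP across this sudden result]; [PP during Ines]; [PP during your heavy clever student below a narrow musician]; [PP below a narrow musician] …. Total: 7.

7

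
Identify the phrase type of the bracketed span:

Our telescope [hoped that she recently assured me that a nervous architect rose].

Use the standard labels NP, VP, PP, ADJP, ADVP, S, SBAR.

VP

The bracketed span "hoped that she recently assured me that a nervous architect rose" is headed by "hoped", making it a verb phrase (VP).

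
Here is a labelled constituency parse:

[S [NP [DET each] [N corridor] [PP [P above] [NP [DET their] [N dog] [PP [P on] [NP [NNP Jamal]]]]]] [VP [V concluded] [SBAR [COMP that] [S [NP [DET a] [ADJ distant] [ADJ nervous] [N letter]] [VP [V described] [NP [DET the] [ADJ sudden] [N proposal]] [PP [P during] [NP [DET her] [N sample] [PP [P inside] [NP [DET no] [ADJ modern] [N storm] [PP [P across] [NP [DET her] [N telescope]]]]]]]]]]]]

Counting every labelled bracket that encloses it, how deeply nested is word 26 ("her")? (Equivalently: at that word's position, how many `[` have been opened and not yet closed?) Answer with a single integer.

12

Counting open brackets not yet closed at "her": [S [VP [SBAR [S [VP [PP [NP [PP [NP [PP [NP [DET = 12.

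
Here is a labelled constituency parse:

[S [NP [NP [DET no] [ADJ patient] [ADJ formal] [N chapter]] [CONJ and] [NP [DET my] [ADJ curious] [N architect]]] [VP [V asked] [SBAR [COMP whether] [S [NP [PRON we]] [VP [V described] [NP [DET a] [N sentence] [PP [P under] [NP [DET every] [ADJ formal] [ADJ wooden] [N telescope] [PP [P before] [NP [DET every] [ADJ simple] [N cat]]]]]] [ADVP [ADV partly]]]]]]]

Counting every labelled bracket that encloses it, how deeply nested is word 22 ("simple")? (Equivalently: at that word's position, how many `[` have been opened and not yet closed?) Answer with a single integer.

11

Path from the root down to the word: S → VP → SBAR → S → VP → NP → PP → NP → PP → NP → ADJ. That is 11 enclosing brackets.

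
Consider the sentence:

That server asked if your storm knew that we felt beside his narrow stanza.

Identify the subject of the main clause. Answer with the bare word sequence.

that server

"that server" is the NP that combines with the VP headed by "asked" to form the main clause — the subject.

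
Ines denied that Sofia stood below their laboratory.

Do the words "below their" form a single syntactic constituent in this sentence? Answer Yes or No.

No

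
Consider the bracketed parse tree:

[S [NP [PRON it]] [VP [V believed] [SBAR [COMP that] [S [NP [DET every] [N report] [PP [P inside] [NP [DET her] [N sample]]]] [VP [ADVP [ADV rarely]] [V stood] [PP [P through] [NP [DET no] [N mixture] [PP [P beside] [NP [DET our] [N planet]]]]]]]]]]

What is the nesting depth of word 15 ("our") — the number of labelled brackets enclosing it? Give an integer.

10

Path from the root down to the word: S → VP → SBAR → S → VP → PP → NP → PP → NP → DET. That is 10 enclosing brackets.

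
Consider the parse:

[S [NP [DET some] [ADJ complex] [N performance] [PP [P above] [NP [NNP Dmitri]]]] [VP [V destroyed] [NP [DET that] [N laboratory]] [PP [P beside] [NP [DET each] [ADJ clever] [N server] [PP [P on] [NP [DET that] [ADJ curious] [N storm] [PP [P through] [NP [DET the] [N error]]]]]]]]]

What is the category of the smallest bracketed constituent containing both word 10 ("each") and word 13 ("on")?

NP

Both words fall inside [NP each clever server on that curious storm through the error] (words 10–19), and no smaller constituent contains them both. Label: NP.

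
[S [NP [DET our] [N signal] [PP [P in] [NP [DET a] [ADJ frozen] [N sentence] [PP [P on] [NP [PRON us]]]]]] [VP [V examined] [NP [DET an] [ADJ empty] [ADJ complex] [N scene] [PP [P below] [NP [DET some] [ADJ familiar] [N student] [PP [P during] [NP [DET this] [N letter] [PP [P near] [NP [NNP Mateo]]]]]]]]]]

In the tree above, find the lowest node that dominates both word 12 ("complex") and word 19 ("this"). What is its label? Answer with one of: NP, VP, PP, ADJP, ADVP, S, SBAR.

NP

Word 12 lies under S → VP → NP → ADJ; word 19 lies under S → VP → NP → PP → NP → PP → NP → DET. The lowest shared node is the NP.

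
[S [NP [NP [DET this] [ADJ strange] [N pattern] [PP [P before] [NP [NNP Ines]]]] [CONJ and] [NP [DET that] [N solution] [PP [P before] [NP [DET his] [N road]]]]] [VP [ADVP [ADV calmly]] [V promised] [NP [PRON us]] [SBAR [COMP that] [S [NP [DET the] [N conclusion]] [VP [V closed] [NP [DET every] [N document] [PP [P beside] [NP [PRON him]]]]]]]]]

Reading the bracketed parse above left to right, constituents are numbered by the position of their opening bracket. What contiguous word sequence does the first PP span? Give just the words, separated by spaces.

In left-to-right order the PP constituents are "before Ines"; "before his road"; "beside him". Number 1 is "before Ines".

before Ines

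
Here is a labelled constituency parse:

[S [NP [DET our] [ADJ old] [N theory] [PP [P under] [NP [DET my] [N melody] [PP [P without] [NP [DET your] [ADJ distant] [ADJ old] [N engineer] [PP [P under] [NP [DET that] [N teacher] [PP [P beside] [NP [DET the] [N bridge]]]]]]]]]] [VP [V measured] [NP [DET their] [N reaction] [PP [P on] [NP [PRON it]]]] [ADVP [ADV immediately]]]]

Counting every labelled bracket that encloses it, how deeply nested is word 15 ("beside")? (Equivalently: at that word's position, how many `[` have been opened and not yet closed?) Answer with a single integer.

10

Path from the root down to the word: S → NP → PP → NP → PP → NP → PP → NP → PP → P. That is 10 enclosing brackets.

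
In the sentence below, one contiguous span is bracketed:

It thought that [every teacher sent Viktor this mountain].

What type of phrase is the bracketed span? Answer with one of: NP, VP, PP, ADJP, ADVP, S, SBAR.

S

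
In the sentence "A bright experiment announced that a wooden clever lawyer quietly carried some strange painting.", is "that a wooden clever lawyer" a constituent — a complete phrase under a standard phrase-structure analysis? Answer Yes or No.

The smallest constituent containing the whole sequence is the subordinate clause [SBAR that a wooden clever lawyer quietly carried some strange painting], but the sequence is only part of it — it straddles the boundary between complementizer "that" and clause "a wooden clever lawyer quietly carried some strange painting".

No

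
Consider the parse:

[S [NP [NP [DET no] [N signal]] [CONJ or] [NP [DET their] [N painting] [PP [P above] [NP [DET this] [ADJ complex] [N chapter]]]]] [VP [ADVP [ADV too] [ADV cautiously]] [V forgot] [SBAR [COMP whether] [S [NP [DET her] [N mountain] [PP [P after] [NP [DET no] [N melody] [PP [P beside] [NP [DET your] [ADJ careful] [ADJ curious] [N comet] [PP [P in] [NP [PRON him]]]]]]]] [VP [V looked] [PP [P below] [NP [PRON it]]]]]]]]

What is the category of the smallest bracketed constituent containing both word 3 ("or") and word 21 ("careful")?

Word 3 lies under S → NP → CONJ; word 21 lies under S → VP → SBAR → S → NP → PP → NP → PP → NP → ADJ. The lowest shared node is the S.

S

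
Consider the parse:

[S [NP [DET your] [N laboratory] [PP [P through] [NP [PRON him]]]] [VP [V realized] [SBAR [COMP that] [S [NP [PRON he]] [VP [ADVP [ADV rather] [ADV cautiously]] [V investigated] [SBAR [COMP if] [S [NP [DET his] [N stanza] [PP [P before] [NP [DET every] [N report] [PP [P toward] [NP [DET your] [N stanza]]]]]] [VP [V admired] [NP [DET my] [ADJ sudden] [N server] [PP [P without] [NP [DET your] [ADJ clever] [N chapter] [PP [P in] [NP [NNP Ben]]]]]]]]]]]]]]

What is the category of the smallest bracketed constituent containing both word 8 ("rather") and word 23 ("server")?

VP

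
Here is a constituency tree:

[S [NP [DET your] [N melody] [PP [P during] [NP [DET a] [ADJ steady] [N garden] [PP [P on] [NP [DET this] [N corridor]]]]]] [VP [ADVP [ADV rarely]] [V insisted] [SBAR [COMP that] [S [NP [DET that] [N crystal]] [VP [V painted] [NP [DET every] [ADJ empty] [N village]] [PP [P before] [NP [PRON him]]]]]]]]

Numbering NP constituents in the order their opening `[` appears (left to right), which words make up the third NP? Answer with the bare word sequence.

this corridor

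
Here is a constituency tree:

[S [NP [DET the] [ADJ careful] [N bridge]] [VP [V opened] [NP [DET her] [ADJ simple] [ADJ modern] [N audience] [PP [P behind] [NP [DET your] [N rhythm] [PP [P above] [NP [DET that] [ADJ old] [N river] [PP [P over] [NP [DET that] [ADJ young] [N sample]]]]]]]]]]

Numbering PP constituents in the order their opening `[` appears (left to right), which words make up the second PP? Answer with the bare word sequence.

In left-to-right order the PP constituents are "behind your rhythm above that old river over that young sample"; "above that old river over that young sample"; "over that young sample". Number 2 is "above that old river over that young sample".

above that old river over that young sample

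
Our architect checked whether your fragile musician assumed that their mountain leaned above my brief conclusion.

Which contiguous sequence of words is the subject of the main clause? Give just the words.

our architect

"our architect" is the NP that combines with the VP headed by "checked" to form the main clause — the subject.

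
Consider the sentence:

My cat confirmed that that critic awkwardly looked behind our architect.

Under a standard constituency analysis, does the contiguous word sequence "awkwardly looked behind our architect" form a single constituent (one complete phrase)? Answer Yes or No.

Yes

These words form the whole verb phrase headed by "looked", so yes — one constituent.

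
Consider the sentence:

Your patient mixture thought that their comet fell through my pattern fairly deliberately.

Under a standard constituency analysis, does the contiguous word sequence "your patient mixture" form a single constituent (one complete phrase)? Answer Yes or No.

Yes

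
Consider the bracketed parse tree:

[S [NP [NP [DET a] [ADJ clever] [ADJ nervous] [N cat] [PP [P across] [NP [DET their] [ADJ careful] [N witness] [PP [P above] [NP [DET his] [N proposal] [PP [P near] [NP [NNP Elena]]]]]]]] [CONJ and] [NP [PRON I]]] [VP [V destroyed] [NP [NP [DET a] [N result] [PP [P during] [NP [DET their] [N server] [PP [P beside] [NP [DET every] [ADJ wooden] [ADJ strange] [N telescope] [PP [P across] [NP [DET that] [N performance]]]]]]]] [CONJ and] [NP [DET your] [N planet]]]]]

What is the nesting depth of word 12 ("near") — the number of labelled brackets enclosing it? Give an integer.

9

Path from the root down to the word: S → NP → NP → PP → NP → PP → NP → PP → P. That is 9 enclosing brackets.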